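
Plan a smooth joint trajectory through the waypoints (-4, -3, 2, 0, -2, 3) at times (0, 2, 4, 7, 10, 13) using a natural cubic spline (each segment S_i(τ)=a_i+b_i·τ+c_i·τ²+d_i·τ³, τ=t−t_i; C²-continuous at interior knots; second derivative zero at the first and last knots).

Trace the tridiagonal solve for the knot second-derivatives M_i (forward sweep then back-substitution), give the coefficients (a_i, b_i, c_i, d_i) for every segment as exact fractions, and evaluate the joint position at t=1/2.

  seg 0: a=-4 b=-158/783 c=0 d=1099/6264
  seg 1: a=-3 b=2981/1566 c=1099/1044 d=-2363/6264
  seg 2: a=2 b=1243/783 c=-316/261 d=1079/7047
  seg 3: a=0 b=-1208/783 c=131/783 d=293/7047
  seg 4: a=-2 b=457/783 c=424/783 d=-424/7047
S(1/2) = -68135/16704

Δ: Δ0=1/2, Δ1=5/2, Δ2=-2/3, Δ3=-2/3, Δ4=5/3
row 1: diag=8, rhs=12; c'=1/4, d'=3/2
row 2: denom=10−2·1/4=19/2; d'=(-19−2·3/2)/(19/2)=-44/19
row 3: denom=12−3·6/19=210/19; d'=(0−3·-44/19)/(210/19)=22/35
row 4: denom=12−3·19/70=783/70; d'=(14−3·22/35)/(783/70)=848/783
back: M4=848/783
back: M3=22/35−19/70·848/783=262/783
back: M2=-44/19−6/19·262/783=-632/261
back: M1=3/2−1/4·-632/261=1099/522
M: M0=0, M1=1099/522, M2=-632/261, M3=262/783, M4=848/783, M5=0
seg 0: a=-4, c=M0/2=0, d=(M1−M0)/(6·2)=1099/6264, b=Δ0−h0·(2M0+M1)/6=-158/783
seg 1: a=-3, c=M1/2=1099/1044, d=(M2−M1)/(6·2)=-2363/6264, b=Δ1−h1·(2M1+M2)/6=2981/1566
seg 2: a=2, c=M2/2=-316/261, d=(M3−M2)/(6·3)=1079/7047, b=Δ2−h2·(2M2+M3)/6=1243/783
seg 3: a=0, c=M3/2=131/783, d=(M4−M3)/(6·3)=293/7047, b=Δ3−h3·(2M3+M4)/6=-1208/783
seg 4: a=-2, c=M4/2=424/783, d=(M5−M4)/(6·3)=-424/7047, b=Δ4−h4·(2M4+M5)/6=457/783
t_q=1/2 → seg 0, τ=1/2; S=-4+-158/783·τ+0·τ²+1099/6264·τ³=-68135/16704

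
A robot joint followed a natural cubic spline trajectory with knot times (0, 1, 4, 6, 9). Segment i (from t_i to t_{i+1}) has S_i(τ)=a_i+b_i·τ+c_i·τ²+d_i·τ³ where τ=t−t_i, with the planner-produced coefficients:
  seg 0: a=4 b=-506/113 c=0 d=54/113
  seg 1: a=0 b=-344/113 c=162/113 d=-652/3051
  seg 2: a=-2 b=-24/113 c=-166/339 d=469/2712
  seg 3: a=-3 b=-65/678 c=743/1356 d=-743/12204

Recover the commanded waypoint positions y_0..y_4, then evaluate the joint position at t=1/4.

y_0=4 y_1=0 y_2=-2 y_3=-3 y_4=0
S(1/4) = 10443/3616

y_0 = S_0(0) = a_0 = 4
y_1 = S_1(0) = a_1 = 0
y_2 = S_2(0) = a_2 = -2
y_3 = S_3(0) = a_3 = -3
y_4 = S_3(3) = 0
t_q=1/4 is in segment 0 (τ=1/4); S_0(τ)=10443/3616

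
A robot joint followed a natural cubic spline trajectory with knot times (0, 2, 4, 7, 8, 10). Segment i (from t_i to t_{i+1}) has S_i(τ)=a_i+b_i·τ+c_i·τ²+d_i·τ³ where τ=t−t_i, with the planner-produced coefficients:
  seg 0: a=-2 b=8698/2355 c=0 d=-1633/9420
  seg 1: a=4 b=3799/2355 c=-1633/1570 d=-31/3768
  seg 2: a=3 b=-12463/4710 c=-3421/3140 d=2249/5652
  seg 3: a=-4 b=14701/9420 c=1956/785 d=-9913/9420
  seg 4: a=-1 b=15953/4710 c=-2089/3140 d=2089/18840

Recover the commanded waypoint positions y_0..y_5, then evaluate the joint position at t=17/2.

y_0=-2 y_1=4 y_2=3 y_3=-4 y_4=-1 y_5=4
S(17/2) = 27183/50240

y_0 = S_0(0) = a_0 = -2
y_1 = S_1(0) = a_1 = 4
y_2 = S_2(0) = a_2 = 3
y_3 = S_3(0) = a_3 = -4
y_4 = S_4(0) = a_4 = -1
y_5 = S_4(2) = 4
t_q=17/2 is in segment 4 (τ=1/2); S_4(τ)=27183/50240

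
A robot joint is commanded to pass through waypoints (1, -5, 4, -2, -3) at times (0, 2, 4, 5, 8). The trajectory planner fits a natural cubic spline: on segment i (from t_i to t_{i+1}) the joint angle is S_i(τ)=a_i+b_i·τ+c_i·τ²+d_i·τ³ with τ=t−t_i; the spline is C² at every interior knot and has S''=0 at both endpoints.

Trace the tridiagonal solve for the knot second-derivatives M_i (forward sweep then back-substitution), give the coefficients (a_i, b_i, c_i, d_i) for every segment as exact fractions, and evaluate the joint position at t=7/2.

  seg 0: a=1 b=-6287/1032 c=0 d=3191/4128
  seg 1: a=-5 b=1643/516 c=3191/688 d=-8215/4128
  seg 2: a=4 b=-2213/1032 c=-314/43 d=3557/1032
  seg 3: a=-2 b=-3307/516 c=1045/344 d=-1045/3096
S(7/2) = 38477/11008

Δ: Δ0=-3, Δ1=9/2, Δ2=-6, Δ3=-1/3
row 1: diag=8, rhs=45; c'=1/4, d'=45/8
row 2: denom=6−2·1/4=11/2; d'=(-63−2·45/8)/(11/2)=-27/2
row 3: denom=8−1·2/11=86/11; d'=(34−1·-27/2)/(86/11)=1045/172
back: M3=1045/172
back: M2=-27/2−2/11·1045/172=-628/43
back: M1=45/8−1/4·-628/43=3191/344
M: M0=0, M1=3191/344, M2=-628/43, M3=1045/172, M4=0
seg 0: a=1, c=M0/2=0, d=(M1−M0)/(6·2)=3191/4128, b=Δ0−h0·(2M0+M1)/6=-6287/1032
seg 1: a=-5, c=M1/2=3191/688, d=(M2−M1)/(6·2)=-8215/4128, b=Δ1−h1·(2M1+M2)/6=1643/516
seg 2: a=4, c=M2/2=-314/43, d=(M3−M2)/(6·1)=3557/1032, b=Δ2−h2·(2M2+M3)/6=-2213/1032
seg 3: a=-2, c=M3/2=1045/344, d=(M4−M3)/(6·3)=-1045/3096, b=Δ3−h3·(2M3+M4)/6=-3307/516
t_q=7/2 → seg 1, τ=3/2; S=-5+1643/516·τ+3191/688·τ²+-8215/4128·τ³=38477/11008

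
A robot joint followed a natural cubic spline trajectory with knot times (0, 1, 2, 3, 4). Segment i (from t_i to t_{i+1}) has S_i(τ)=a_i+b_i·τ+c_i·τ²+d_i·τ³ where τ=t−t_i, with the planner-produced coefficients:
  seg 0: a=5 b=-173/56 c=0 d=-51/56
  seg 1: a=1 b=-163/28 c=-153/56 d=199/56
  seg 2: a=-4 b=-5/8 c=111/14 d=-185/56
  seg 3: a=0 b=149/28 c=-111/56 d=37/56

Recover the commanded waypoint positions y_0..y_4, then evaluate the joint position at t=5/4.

y_0 = S_0(0) = a_0 = 5
y_1 = S_1(0) = a_1 = 1
y_2 = S_2(0) = a_2 = -4
y_3 = S_3(0) = a_3 = 0
y_4 = S_3(1) = 4
t_q=5/4 is in segment 1 (τ=1/4); S_1(τ)=-2045/3584

y_0=5 y_1=1 y_2=-4 y_3=0 y_4=4
S(5/4) = -2045/3584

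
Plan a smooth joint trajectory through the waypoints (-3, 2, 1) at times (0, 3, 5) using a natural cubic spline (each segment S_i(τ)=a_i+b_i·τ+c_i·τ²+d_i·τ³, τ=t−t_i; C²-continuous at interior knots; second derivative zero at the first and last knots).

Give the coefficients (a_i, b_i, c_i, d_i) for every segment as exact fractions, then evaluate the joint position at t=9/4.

Δ: Δ0=5/3, Δ1=-1/2
row 1: diag=10, rhs=-13; c'=1/5, d'=-13/10
back: M1=-13/10
M: M0=0, M1=-13/10, M2=0
seg 0: a=-3, c=M0/2=0, d=(M1−M0)/(6·3)=-13/180, b=Δ0−h0·(2M0+M1)/6=139/60
seg 1: a=2, c=M1/2=-13/20, d=(M2−M1)/(6·2)=13/120, b=Δ1−h1·(2M1+M2)/6=11/30
t_q=9/4 → seg 0, τ=9/4; S=-3+139/60·τ+0·τ²+-13/180·τ³=1779/1280

  seg 0: a=-3 b=139/60 c=0 d=-13/180
  seg 1: a=2 b=11/30 c=-13/20 d=13/120
S(9/4) = 1779/1280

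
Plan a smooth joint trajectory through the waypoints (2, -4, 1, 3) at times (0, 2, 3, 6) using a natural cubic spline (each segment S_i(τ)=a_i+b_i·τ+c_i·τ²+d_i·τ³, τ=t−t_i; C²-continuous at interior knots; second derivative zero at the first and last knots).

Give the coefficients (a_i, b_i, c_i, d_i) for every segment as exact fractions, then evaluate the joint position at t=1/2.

  seg 0: a=2 b=-833/141 c=0 d=205/282
  seg 1: a=-4 b=397/141 c=205/47 d=-307/141
  seg 2: a=1 b=706/141 c=-102/47 d=34/141
S(1/2) = -649/752

Δ: Δ0=-3, Δ1=5, Δ2=2/3
row 1: diag=6, rhs=48; c'=1/6, d'=8
row 2: denom=8−1·1/6=47/6; d'=(-26−1·8)/(47/6)=-204/47
back: M2=-204/47
back: M1=8−1/6·-204/47=410/47
M: M0=0, M1=410/47, M2=-204/47, M3=0
seg 0: a=2, c=M0/2=0, d=(M1−M0)/(6·2)=205/282, b=Δ0−h0·(2M0+M1)/6=-833/141
seg 1: a=-4, c=M1/2=205/47, d=(M2−M1)/(6·1)=-307/141, b=Δ1−h1·(2M1+M2)/6=397/141
seg 2: a=1, c=M2/2=-102/47, d=(M3−M2)/(6·3)=34/141, b=Δ2−h2·(2M2+M3)/6=706/141
t_q=1/2 → seg 0, τ=1/2; S=2+-833/141·τ+0·τ²+205/282·τ³=-649/752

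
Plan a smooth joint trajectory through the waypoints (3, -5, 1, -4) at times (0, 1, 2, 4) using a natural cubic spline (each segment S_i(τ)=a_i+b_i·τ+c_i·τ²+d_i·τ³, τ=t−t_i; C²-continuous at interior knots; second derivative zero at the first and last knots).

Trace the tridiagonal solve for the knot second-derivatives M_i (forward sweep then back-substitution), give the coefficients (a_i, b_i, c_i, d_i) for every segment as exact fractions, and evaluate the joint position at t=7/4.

  seg 0: a=3 b=-553/46 c=0 d=185/46
  seg 1: a=-5 b=1/23 c=555/46 d=-281/46
  seg 2: a=1 b=269/46 c=-144/23 d=24/23
S(7/4) = -97/128

Δ: Δ0=-8, Δ1=6, Δ2=-5/2
row 1: diag=4, rhs=84; c'=1/4, d'=21
row 2: denom=6−1·1/4=23/4; d'=(-51−1·21)/(23/4)=-288/23
back: M2=-288/23
back: M1=21−1/4·-288/23=555/23
M: M0=0, M1=555/23, M2=-288/23, M3=0
seg 0: a=3, c=M0/2=0, d=(M1−M0)/(6·1)=185/46, b=Δ0−h0·(2M0+M1)/6=-553/46
seg 1: a=-5, c=M1/2=555/46, d=(M2−M1)/(6·1)=-281/46, b=Δ1−h1·(2M1+M2)/6=1/23
seg 2: a=1, c=M2/2=-144/23, d=(M3−M2)/(6·2)=24/23, b=Δ2−h2·(2M2+M3)/6=269/46
t_q=7/4 → seg 1, τ=3/4; S=-5+1/23·τ+555/46·τ²+-281/46·τ³=-97/128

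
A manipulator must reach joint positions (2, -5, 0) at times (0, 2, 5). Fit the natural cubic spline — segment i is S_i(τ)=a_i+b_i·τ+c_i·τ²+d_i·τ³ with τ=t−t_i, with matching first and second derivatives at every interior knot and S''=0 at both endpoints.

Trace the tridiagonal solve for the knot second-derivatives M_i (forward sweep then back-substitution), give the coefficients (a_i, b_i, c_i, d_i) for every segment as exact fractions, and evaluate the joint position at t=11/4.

  seg 0: a=2 b=-68/15 c=0 d=31/120
  seg 1: a=-5 b=-43/30 c=31/20 d=-31/180
S(11/4) = -6753/1280

Δ: Δ0=-7/2, Δ1=5/3
row 1: diag=10, rhs=31; c'=3/10, d'=31/10
back: M1=31/10
M: M0=0, M1=31/10, M2=0
seg 0: a=2, c=M0/2=0, d=(M1−M0)/(6·2)=31/120, b=Δ0−h0·(2M0+M1)/6=-68/15
seg 1: a=-5, c=M1/2=31/20, d=(M2−M1)/(6·3)=-31/180, b=Δ1−h1·(2M1+M2)/6=-43/30
t_q=11/4 → seg 1, τ=3/4; S=-5+-43/30·τ+31/20·τ²+-31/180·τ³=-6753/1280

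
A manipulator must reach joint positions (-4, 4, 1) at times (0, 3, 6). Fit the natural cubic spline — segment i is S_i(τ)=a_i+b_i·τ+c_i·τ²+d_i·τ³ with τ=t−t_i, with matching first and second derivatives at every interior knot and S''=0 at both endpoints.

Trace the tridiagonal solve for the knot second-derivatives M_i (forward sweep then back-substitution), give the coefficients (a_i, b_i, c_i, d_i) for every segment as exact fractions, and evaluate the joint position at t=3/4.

  seg 0: a=-4 b=43/12 c=0 d=-11/108
  seg 1: a=4 b=5/6 c=-11/12 d=11/108
S(3/4) = -347/256

Δ: Δ0=8/3, Δ1=-1
row 1: diag=12, rhs=-22; c'=1/4, d'=-11/6
back: M1=-11/6
M: M0=0, M1=-11/6, M2=0
seg 0: a=-4, c=M0/2=0, d=(M1−M0)/(6·3)=-11/108, b=Δ0−h0·(2M0+M1)/6=43/12
seg 1: a=4, c=M1/2=-11/12, d=(M2−M1)/(6·3)=11/108, b=Δ1−h1·(2M1+M2)/6=5/6
t_q=3/4 → seg 0, τ=3/4; S=-4+43/12·τ+0·τ²+-11/108·τ³=-347/256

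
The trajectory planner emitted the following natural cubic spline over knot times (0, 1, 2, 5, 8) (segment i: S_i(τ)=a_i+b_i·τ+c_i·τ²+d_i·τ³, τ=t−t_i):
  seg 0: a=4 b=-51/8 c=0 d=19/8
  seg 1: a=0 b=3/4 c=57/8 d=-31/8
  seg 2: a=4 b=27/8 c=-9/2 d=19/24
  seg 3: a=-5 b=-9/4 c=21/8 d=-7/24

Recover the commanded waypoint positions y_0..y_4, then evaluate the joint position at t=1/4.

y_0=4 y_1=0 y_2=4 y_3=-5 y_4=4
S(1/4) = 1251/512

y_0 = S_0(0) = a_0 = 4
y_1 = S_1(0) = a_1 = 0
y_2 = S_2(0) = a_2 = 4
y_3 = S_3(0) = a_3 = -5
y_4 = S_3(3) = 4
t_q=1/4 is in segment 0 (τ=1/4); S_0(τ)=1251/512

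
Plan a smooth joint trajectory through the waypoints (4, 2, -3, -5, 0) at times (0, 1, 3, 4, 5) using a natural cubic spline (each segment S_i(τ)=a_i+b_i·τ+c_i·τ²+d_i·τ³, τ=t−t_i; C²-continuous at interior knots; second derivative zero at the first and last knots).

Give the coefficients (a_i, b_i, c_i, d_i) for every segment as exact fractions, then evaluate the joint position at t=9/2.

  seg 0: a=4 b=-485/244 c=0 d=-3/244
  seg 1: a=2 b=-247/122 c=-9/244 d=-49/488
  seg 2: a=-3 b=-206/61 c=-39/61 d=123/61
  seg 3: a=-5 b=85/61 c=330/61 d=-110/61
S(9/2) = -775/244

Δ: Δ0=-2, Δ1=-5/2, Δ2=-2, Δ3=5
row 1: diag=6, rhs=-3; c'=1/3, d'=-1/2
row 2: denom=6−2·1/3=16/3; d'=(3−2·-1/2)/(16/3)=3/4
row 3: denom=4−1·3/16=61/16; d'=(42−1·3/4)/(61/16)=660/61
back: M3=660/61
back: M2=3/4−3/16·660/61=-78/61
back: M1=-1/2−1/3·-78/61=-9/122
M: M0=0, M1=-9/122, M2=-78/61, M3=660/61, M4=0
seg 0: a=4, c=M0/2=0, d=(M1−M0)/(6·1)=-3/244, b=Δ0−h0·(2M0+M1)/6=-485/244
seg 1: a=2, c=M1/2=-9/244, d=(M2−M1)/(6·2)=-49/488, b=Δ1−h1·(2M1+M2)/6=-247/122
seg 2: a=-3, c=M2/2=-39/61, d=(M3−M2)/(6·1)=123/61, b=Δ2−h2·(2M2+M3)/6=-206/61
seg 3: a=-5, c=M3/2=330/61, d=(M4−M3)/(6·1)=-110/61, b=Δ3−h3·(2M3+M4)/6=85/61
t_q=9/2 → seg 3, τ=1/2; S=-5+85/61·τ+330/61·τ²+-110/61·τ³=-775/244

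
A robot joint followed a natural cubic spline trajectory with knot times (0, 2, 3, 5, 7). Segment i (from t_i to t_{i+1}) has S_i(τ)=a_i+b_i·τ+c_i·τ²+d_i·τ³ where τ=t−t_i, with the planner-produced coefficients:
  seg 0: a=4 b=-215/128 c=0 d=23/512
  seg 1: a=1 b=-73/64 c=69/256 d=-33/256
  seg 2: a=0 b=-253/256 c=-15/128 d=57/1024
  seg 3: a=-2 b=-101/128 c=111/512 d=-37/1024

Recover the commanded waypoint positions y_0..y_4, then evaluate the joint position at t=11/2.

y_0 = S_0(0) = a_0 = 4
y_1 = S_1(0) = a_1 = 1
y_2 = S_2(0) = a_2 = 0
y_3 = S_3(0) = a_3 = -2
y_4 = S_3(2) = -3
t_q=11/2 is in segment 3 (τ=1/2); S_3(τ)=-19209/8192

y_0=4 y_1=1 y_2=0 y_3=-2 y_4=-3
S(11/2) = -19209/8192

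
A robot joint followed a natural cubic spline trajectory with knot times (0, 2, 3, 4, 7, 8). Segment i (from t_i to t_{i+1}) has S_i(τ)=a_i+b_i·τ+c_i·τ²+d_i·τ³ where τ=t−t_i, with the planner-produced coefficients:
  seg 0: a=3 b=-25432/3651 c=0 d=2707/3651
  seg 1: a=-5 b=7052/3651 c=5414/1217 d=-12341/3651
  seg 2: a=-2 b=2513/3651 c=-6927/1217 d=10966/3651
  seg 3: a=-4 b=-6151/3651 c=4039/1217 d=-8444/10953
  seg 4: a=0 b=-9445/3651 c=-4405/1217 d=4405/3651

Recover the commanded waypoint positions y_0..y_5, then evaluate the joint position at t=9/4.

y_0=3 y_1=-5 y_2=-2 y_3=-4 y_4=0 y_5=-5
S(9/4) = -334287/77888

y_0 = S_0(0) = a_0 = 3
y_1 = S_1(0) = a_1 = -5
y_2 = S_2(0) = a_2 = -2
y_3 = S_3(0) = a_3 = -4
y_4 = S_4(0) = a_4 = 0
y_5 = S_4(1) = -5
t_q=9/4 is in segment 1 (τ=1/4); S_1(τ)=-334287/77888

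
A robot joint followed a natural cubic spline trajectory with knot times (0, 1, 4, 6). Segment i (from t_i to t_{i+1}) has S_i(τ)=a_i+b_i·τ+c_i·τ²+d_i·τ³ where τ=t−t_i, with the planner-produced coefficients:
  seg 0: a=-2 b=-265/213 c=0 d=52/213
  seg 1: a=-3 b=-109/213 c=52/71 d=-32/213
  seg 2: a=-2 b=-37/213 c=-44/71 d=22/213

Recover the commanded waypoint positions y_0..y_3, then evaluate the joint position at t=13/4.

y_0 = S_0(0) = a_0 = -2
y_1 = S_1(0) = a_1 = -3
y_2 = S_2(0) = a_2 = -2
y_3 = S_2(2) = -4
t_q=13/4 is in segment 1 (τ=9/4); S_1(τ)=-153/71

y_0=-2 y_1=-3 y_2=-2 y_3=-4
S(13/4) = -153/71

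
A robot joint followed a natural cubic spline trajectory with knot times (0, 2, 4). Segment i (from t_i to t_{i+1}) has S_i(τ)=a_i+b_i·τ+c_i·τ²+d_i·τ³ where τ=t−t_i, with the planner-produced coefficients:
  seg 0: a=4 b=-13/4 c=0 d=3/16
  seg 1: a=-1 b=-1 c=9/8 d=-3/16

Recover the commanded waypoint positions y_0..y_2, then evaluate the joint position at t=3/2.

y_0 = S_0(0) = a_0 = 4
y_1 = S_1(0) = a_1 = -1
y_2 = S_1(2) = 0
t_q=3/2 is in segment 0 (τ=3/2); S_0(τ)=-31/128

y_0=4 y_1=-1 y_2=0
S(3/2) = -31/128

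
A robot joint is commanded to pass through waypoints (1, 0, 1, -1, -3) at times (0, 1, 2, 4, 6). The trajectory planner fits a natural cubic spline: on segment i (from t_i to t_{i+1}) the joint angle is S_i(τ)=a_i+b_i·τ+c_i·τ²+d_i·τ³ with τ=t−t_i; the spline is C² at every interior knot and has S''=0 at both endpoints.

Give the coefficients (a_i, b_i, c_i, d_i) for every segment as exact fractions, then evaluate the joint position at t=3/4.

  seg 0: a=1 b=-34/21 c=0 d=13/21
  seg 1: a=0 b=5/21 c=13/7 d=-23/21
  seg 2: a=1 b=2/3 c=-10/7 d=25/84
  seg 3: a=-1 b=-31/21 c=5/14 d=-5/84
S(3/4) = 3/64

Δ: Δ0=-1, Δ1=1, Δ2=-1, Δ3=-1
row 1: diag=4, rhs=12; c'=1/4, d'=3
row 2: denom=6−1·1/4=23/4; d'=(-12−1·3)/(23/4)=-60/23
row 3: denom=8−2·8/23=168/23; d'=(0−2·-60/23)/(168/23)=5/7
back: M3=5/7
back: M2=-60/23−8/23·5/7=-20/7
back: M1=3−1/4·-20/7=26/7
M: M0=0, M1=26/7, M2=-20/7, M3=5/7, M4=0
seg 0: a=1, c=M0/2=0, d=(M1−M0)/(6·1)=13/21, b=Δ0−h0·(2M0+M1)/6=-34/21
seg 1: a=0, c=M1/2=13/7, d=(M2−M1)/(6·1)=-23/21, b=Δ1−h1·(2M1+M2)/6=5/21
seg 2: a=1, c=M2/2=-10/7, d=(M3−M2)/(6·2)=25/84, b=Δ2−h2·(2M2+M3)/6=2/3
seg 3: a=-1, c=M3/2=5/14, d=(M4−M3)/(6·2)=-5/84, b=Δ3−h3·(2M3+M4)/6=-31/21
t_q=3/4 → seg 0, τ=3/4; S=1+-34/21·τ+0·τ²+13/21·τ³=3/64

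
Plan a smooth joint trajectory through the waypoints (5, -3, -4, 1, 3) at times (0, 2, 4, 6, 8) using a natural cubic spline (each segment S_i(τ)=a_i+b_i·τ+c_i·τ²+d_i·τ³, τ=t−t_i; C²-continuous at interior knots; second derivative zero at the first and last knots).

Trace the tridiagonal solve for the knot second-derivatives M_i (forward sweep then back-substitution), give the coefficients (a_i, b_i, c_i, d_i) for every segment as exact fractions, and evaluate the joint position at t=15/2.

Δ: Δ0=-4, Δ1=-1/2, Δ2=5/2, Δ3=1
row 1: diag=8, rhs=21; c'=1/4, d'=21/8
row 2: denom=8−2·1/4=15/2; d'=(18−2·21/8)/(15/2)=17/10
row 3: denom=8−2·4/15=112/15; d'=(-9−2·17/10)/(112/15)=-93/56
back: M3=-93/56
back: M2=17/10−4/15·-93/56=15/7
back: M1=21/8−1/4·15/7=117/56
M: M0=0, M1=117/56, M2=15/7, M3=-93/56, M4=0
seg 0: a=5, c=M0/2=0, d=(M1−M0)/(6·2)=39/224, b=Δ0−h0·(2M0+M1)/6=-263/56
seg 1: a=-3, c=M1/2=117/112, d=(M2−M1)/(6·2)=1/224, b=Δ1−h1·(2M1+M2)/6=-73/28
seg 2: a=-4, c=M2/2=15/14, d=(M3−M2)/(6·2)=-71/224, b=Δ2−h2·(2M2+M3)/6=13/8
seg 3: a=1, c=M3/2=-93/112, d=(M4−M3)/(6·2)=31/224, b=Δ3−h3·(2M3+M4)/6=59/28
t_q=15/2 → seg 3, τ=3/2; S=1+59/28·τ+-93/112·τ²+31/224·τ³=4945/1792

  seg 0: a=5 b=-263/56 c=0 d=39/224
  seg 1: a=-3 b=-73/28 c=117/112 d=1/224
  seg 2: a=-4 b=13/8 c=15/14 d=-71/224
  seg 3: a=1 b=59/28 c=-93/112 d=31/224
S(15/2) = 4945/1792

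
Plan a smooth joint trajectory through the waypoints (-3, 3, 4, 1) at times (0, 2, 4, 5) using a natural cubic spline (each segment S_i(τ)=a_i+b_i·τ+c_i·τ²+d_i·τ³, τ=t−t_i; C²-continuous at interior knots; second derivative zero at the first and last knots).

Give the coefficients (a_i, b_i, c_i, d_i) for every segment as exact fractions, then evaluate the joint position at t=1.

Δ: Δ0=3, Δ1=1/2, Δ2=-3
row 1: diag=8, rhs=-15; c'=1/4, d'=-15/8
row 2: denom=6−2·1/4=11/2; d'=(-21−2·-15/8)/(11/2)=-69/22
back: M2=-69/22
back: M1=-15/8−1/4·-69/22=-12/11
M: M0=0, M1=-12/11, M2=-69/22, M3=0
seg 0: a=-3, c=M0/2=0, d=(M1−M0)/(6·2)=-1/11, b=Δ0−h0·(2M0+M1)/6=37/11
seg 1: a=3, c=M1/2=-6/11, d=(M2−M1)/(6·2)=-15/88, b=Δ1−h1·(2M1+M2)/6=25/11
seg 2: a=4, c=M2/2=-69/44, d=(M3−M2)/(6·1)=23/44, b=Δ2−h2·(2M2+M3)/6=-43/22
t_q=1 → seg 0, τ=1; S=-3+37/11·τ+0·τ²+-1/11·τ³=3/11

  seg 0: a=-3 b=37/11 c=0 d=-1/11
  seg 1: a=3 b=25/11 c=-6/11 d=-15/88
  seg 2: a=4 b=-43/22 c=-69/44 d=23/44
S(1) = 3/11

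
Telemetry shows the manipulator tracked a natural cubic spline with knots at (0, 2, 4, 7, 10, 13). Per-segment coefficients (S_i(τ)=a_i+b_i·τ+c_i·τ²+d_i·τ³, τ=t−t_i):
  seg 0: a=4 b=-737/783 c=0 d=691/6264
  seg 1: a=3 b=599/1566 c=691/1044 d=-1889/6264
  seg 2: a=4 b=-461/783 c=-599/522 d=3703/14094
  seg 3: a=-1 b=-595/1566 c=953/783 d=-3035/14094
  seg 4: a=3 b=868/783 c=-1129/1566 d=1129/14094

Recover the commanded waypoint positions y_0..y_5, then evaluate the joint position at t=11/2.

y_0 = S_0(0) = a_0 = 4
y_1 = S_1(0) = a_1 = 3
y_2 = S_2(0) = a_2 = 4
y_3 = S_3(0) = a_3 = -1
y_4 = S_4(0) = a_4 = 3
y_5 = S_4(3) = 2
t_q=11/2 is in segment 2 (τ=3/2); S_2(τ)=1979/1392

y_0=4 y_1=3 y_2=4 y_3=-1 y_4=3 y_5=2
S(11/2) = 1979/1392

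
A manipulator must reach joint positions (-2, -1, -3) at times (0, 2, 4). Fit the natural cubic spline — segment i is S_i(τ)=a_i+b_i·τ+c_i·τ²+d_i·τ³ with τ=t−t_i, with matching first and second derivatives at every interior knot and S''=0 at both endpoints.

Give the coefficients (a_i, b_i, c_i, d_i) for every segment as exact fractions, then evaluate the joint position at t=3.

  seg 0: a=-2 b=7/8 c=0 d=-3/32
  seg 1: a=-1 b=-1/4 c=-9/16 d=3/32
S(3) = -55/32

Δ: Δ0=1/2, Δ1=-1
row 1: diag=8, rhs=-9; c'=1/4, d'=-9/8
back: M1=-9/8
M: M0=0, M1=-9/8, M2=0
seg 0: a=-2, c=M0/2=0, d=(M1−M0)/(6·2)=-3/32, b=Δ0−h0·(2M0+M1)/6=7/8
seg 1: a=-1, c=M1/2=-9/16, d=(M2−M1)/(6·2)=3/32, b=Δ1−h1·(2M1+M2)/6=-1/4
t_q=3 → seg 1, τ=1; S=-1+-1/4·τ+-9/16·τ²+3/32·τ³=-55/32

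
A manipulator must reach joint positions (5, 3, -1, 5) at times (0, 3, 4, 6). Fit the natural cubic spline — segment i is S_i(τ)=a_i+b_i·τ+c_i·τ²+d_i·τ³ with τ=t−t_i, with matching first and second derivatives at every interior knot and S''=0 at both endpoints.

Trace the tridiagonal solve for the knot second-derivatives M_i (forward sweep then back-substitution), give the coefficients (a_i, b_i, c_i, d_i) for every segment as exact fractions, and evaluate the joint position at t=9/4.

  seg 0: a=5 b=149/141 c=0 d=-9/47
  seg 1: a=3 b=-580/141 c=-81/47 d=259/141
  seg 2: a=-1 b=-289/141 c=178/47 d=-89/141
S(9/4) = 15631/3008

Δ: Δ0=-2/3, Δ1=-4, Δ2=3
row 1: diag=8, rhs=-20; c'=1/8, d'=-5/2
row 2: denom=6−1·1/8=47/8; d'=(42−1·-5/2)/(47/8)=356/47
back: M2=356/47
back: M1=-5/2−1/8·356/47=-162/47
M: M0=0, M1=-162/47, M2=356/47, M3=0
seg 0: a=5, c=M0/2=0, d=(M1−M0)/(6·3)=-9/47, b=Δ0−h0·(2M0+M1)/6=149/141
seg 1: a=3, c=M1/2=-81/47, d=(M2−M1)/(6·1)=259/141, b=Δ1−h1·(2M1+M2)/6=-580/141
seg 2: a=-1, c=M2/2=178/47, d=(M3−M2)/(6·2)=-89/141, b=Δ2−h2·(2M2+M3)/6=-289/141
t_q=9/4 → seg 0, τ=9/4; S=5+149/141·τ+0·τ²+-9/47·τ³=15631/3008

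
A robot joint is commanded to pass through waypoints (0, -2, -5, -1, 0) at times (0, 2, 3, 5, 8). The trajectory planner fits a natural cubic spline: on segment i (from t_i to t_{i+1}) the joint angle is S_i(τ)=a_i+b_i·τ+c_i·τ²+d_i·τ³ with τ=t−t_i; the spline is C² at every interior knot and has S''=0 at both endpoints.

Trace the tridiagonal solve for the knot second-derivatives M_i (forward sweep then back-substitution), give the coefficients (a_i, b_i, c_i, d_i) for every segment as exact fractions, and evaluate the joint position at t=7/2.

  seg 0: a=0 b=7/489 c=0 d=-124/489
  seg 1: a=-2 b=-1481/489 c=-248/163 d=758/489
  seg 2: a=-5 b=-695/489 c=510/163 d=-1387/1956
  seg 3: a=-1 b=1264/489 c=-367/326 d=367/2934
S(7/2) = -26169/5216

Δ: Δ0=-1, Δ1=-3, Δ2=2, Δ3=1/3
row 1: diag=6, rhs=-12; c'=1/6, d'=-2
row 2: denom=6−1·1/6=35/6; d'=(30−1·-2)/(35/6)=192/35
row 3: denom=10−2·12/35=326/35; d'=(-10−2·192/35)/(326/35)=-367/163
back: M3=-367/163
back: M2=192/35−12/35·-367/163=1020/163
back: M1=-2−1/6·1020/163=-496/163
M: M0=0, M1=-496/163, M2=1020/163, M3=-367/163, M4=0
seg 0: a=0, c=M0/2=0, d=(M1−M0)/(6·2)=-124/489, b=Δ0−h0·(2M0+M1)/6=7/489
seg 1: a=-2, c=M1/2=-248/163, d=(M2−M1)/(6·1)=758/489, b=Δ1−h1·(2M1+M2)/6=-1481/489
seg 2: a=-5, c=M2/2=510/163, d=(M3−M2)/(6·2)=-1387/1956, b=Δ2−h2·(2M2+M3)/6=-695/489
seg 3: a=-1, c=M3/2=-367/326, d=(M4−M3)/(6·3)=367/2934, b=Δ3−h3·(2M3+M4)/6=1264/489
t_q=7/2 → seg 2, τ=1/2; S=-5+-695/489·τ+510/163·τ²+-1387/1956·τ³=-26169/5216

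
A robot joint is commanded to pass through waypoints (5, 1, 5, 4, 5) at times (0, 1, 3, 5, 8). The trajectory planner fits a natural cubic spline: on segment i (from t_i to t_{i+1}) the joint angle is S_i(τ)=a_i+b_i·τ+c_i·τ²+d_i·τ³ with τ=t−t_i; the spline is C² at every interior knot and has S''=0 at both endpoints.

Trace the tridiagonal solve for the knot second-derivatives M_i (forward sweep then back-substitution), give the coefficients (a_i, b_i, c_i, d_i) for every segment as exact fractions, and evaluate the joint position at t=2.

  seg 0: a=5 b=-815/156 c=0 d=191/156
  seg 1: a=1 b=-121/78 c=191/52 d=-37/39
  seg 2: a=5 b=137/78 c=-105/52 d=139/312
  seg 3: a=4 b=-38/39 c=17/26 d=-17/234
S(2) = 113/52

Δ: Δ0=-4, Δ1=2, Δ2=-1/2, Δ3=1/3
row 1: diag=6, rhs=36; c'=1/3, d'=6
row 2: denom=8−2·1/3=22/3; d'=(-15−2·6)/(22/3)=-81/22
row 3: denom=10−2·3/11=104/11; d'=(5−2·-81/22)/(104/11)=17/13
back: M3=17/13
back: M2=-81/22−3/11·17/13=-105/26
back: M1=6−1/3·-105/26=191/26
M: M0=0, M1=191/26, M2=-105/26, M3=17/13, M4=0
seg 0: a=5, c=M0/2=0, d=(M1−M0)/(6·1)=191/156, b=Δ0−h0·(2M0+M1)/6=-815/156
seg 1: a=1, c=M1/2=191/52, d=(M2−M1)/(6·2)=-37/39, b=Δ1−h1·(2M1+M2)/6=-121/78
seg 2: a=5, c=M2/2=-105/52, d=(M3−M2)/(6·2)=139/312, b=Δ2−h2·(2M2+M3)/6=137/78
seg 3: a=4, c=M3/2=17/26, d=(M4−M3)/(6·3)=-17/234, b=Δ3−h3·(2M3+M4)/6=-38/39
t_q=2 → seg 1, τ=1; S=1+-121/78·τ+191/52·τ²+-37/39·τ³=113/52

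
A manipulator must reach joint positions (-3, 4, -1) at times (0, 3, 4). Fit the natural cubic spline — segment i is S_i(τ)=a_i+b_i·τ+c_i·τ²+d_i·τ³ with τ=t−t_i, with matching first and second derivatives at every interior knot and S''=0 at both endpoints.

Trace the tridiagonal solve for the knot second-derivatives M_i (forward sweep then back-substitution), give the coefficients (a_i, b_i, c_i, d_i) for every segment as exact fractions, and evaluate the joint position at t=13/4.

  seg 0: a=-3 b=61/12 c=0 d=-11/36
  seg 1: a=4 b=-19/6 c=-11/4 d=11/12
S(13/4) = 781/256

Δ: Δ0=7/3, Δ1=-5
row 1: diag=8, rhs=-44; c'=1/8, d'=-11/2
back: M1=-11/2
M: M0=0, M1=-11/2, M2=0
seg 0: a=-3, c=M0/2=0, d=(M1−M0)/(6·3)=-11/36, b=Δ0−h0·(2M0+M1)/6=61/12
seg 1: a=4, c=M1/2=-11/4, d=(M2−M1)/(6·1)=11/12, b=Δ1−h1·(2M1+M2)/6=-19/6
t_q=13/4 → seg 1, τ=1/4; S=4+-19/6·τ+-11/4·τ²+11/12·τ³=781/256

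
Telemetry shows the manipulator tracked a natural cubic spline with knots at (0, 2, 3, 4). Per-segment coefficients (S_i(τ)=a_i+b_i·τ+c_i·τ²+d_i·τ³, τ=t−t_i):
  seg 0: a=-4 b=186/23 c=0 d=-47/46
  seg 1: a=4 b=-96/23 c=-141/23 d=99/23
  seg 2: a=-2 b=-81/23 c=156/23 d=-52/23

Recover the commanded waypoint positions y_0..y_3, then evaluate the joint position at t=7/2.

y_0 = S_0(0) = a_0 = -4
y_1 = S_1(0) = a_1 = 4
y_2 = S_2(0) = a_2 = -2
y_3 = S_2(1) = -1
t_q=7/2 is in segment 2 (τ=1/2); S_2(τ)=-54/23

y_0=-4 y_1=4 y_2=-2 y_3=-1
S(7/2) = -54/23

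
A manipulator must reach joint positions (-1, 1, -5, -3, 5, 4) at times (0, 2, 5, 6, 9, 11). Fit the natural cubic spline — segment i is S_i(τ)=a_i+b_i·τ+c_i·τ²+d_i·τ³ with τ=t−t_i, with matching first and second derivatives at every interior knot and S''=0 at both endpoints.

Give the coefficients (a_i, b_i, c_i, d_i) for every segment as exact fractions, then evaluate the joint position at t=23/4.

  seg 0: a=-1 b=9896/4941 c=0 d=-4955/19764
  seg 1: a=1 b=-4969/4941 c=-4955/3294 d=34769/88938
  seg 2: a=-5 b=5179/9882 c=9952/4941 d=-197/366
  seg 3: a=-3 b=14515/4941 c=3947/9882 d=-14519/88938
  seg 4: a=5 b=9155/9882 c=-1762/1647 d=881/4941
S(23/4) = -780239/210816

Δ: Δ0=1, Δ1=-2, Δ2=2, Δ3=8/3, Δ4=-1/2
row 1: diag=10, rhs=-18; c'=3/10, d'=-9/5
row 2: denom=8−3·3/10=71/10; d'=(24−3·-9/5)/(71/10)=294/71
row 3: denom=8−1·10/71=558/71; d'=(4−1·294/71)/(558/71)=-5/279
row 4: denom=10−3·71/186=549/62; d'=(-19−3·-5/279)/(549/62)=-3524/1647
back: M4=-3524/1647
back: M3=-5/279−71/186·-3524/1647=3947/4941
back: M2=294/71−10/71·3947/4941=19904/4941
back: M1=-9/5−3/10·19904/4941=-4955/1647
M: M0=0, M1=-4955/1647, M2=19904/4941, M3=3947/4941, M4=-3524/1647, M5=0
seg 0: a=-1, c=M0/2=0, d=(M1−M0)/(6·2)=-4955/19764, b=Δ0−h0·(2M0+M1)/6=9896/4941
seg 1: a=1, c=M1/2=-4955/3294, d=(M2−M1)/(6·3)=34769/88938, b=Δ1−h1·(2M1+M2)/6=-4969/4941
seg 2: a=-5, c=M2/2=9952/4941, d=(M3−M2)/(6·1)=-197/366, b=Δ2−h2·(2M2+M3)/6=5179/9882
seg 3: a=-3, c=M3/2=3947/9882, d=(M4−M3)/(6·3)=-14519/88938, b=Δ3−h3·(2M3+M4)/6=14515/4941
seg 4: a=5, c=M4/2=-1762/1647, d=(M5−M4)/(6·2)=881/4941, b=Δ4−h4·(2M4+M5)/6=9155/9882
t_q=23/4 → seg 2, τ=3/4; S=-5+5179/9882·τ+9952/4941·τ²+-197/366·τ³=-780239/210816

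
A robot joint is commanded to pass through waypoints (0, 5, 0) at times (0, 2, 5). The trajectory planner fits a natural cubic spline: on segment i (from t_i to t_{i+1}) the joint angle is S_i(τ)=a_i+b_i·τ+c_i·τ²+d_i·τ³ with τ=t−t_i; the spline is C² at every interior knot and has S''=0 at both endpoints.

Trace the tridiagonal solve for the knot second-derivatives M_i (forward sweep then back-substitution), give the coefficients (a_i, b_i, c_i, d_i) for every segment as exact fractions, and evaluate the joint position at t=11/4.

  seg 0: a=0 b=10/3 c=0 d=-5/24
  seg 1: a=5 b=5/6 c=-5/4 d=5/36
S(11/4) = 1275/256

Δ: Δ0=5/2, Δ1=-5/3
row 1: diag=10, rhs=-25; c'=3/10, d'=-5/2
back: M1=-5/2
M: M0=0, M1=-5/2, M2=0
seg 0: a=0, c=M0/2=0, d=(M1−M0)/(6·2)=-5/24, b=Δ0−h0·(2M0+M1)/6=10/3
seg 1: a=5, c=M1/2=-5/4, d=(M2−M1)/(6·3)=5/36, b=Δ1−h1·(2M1+M2)/6=5/6
t_q=11/4 → seg 1, τ=3/4; S=5+5/6·τ+-5/4·τ²+5/36·τ³=1275/256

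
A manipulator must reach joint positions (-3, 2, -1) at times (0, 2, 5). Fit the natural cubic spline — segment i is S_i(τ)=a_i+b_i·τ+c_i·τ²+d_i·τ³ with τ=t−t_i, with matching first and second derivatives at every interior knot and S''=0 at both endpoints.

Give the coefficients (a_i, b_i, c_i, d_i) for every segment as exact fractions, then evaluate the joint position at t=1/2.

  seg 0: a=-3 b=16/5 c=0 d=-7/40
  seg 1: a=2 b=11/10 c=-21/20 d=7/60
S(1/2) = -91/64

Δ: Δ0=5/2, Δ1=-1
row 1: diag=10, rhs=-21; c'=3/10, d'=-21/10
back: M1=-21/10
M: M0=0, M1=-21/10, M2=0
seg 0: a=-3, c=M0/2=0, d=(M1−M0)/(6·2)=-7/40, b=Δ0−h0·(2M0+M1)/6=16/5
seg 1: a=2, c=M1/2=-21/20, d=(M2−M1)/(6·3)=7/60, b=Δ1−h1·(2M1+M2)/6=11/10
t_q=1/2 → seg 0, τ=1/2; S=-3+16/5·τ+0·τ²+-7/40·τ³=-91/64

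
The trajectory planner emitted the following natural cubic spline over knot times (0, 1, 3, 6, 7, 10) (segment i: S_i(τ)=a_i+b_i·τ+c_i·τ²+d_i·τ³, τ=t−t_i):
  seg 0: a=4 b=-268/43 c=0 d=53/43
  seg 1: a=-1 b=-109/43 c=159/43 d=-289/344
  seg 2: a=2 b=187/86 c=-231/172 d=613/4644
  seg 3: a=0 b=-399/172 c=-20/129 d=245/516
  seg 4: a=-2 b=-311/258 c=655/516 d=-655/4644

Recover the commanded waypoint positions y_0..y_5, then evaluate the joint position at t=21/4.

y_0=4 y_1=-1 y_2=2 y_3=0 y_4=-2 y_5=2
S(21/4) = 17579/11008

y_0 = S_0(0) = a_0 = 4
y_1 = S_1(0) = a_1 = -1
y_2 = S_2(0) = a_2 = 2
y_3 = S_3(0) = a_3 = 0
y_4 = S_4(0) = a_4 = -2
y_5 = S_4(3) = 2
t_q=21/4 is in segment 2 (τ=9/4); S_2(τ)=17579/11008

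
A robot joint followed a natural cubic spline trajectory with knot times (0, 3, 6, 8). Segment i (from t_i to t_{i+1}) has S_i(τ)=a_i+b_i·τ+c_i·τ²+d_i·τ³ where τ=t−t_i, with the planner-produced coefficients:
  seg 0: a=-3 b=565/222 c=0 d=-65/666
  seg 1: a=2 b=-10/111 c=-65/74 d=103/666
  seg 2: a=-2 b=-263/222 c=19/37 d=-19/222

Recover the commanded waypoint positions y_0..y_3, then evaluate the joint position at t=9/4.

y_0=-3 y_1=2 y_2=-2 y_3=-3
S(9/4) = 7647/4736

y_0 = S_0(0) = a_0 = -3
y_1 = S_1(0) = a_1 = 2
y_2 = S_2(0) = a_2 = -2
y_3 = S_2(2) = -3
t_q=9/4 is in segment 0 (τ=9/4); S_0(τ)=7647/4736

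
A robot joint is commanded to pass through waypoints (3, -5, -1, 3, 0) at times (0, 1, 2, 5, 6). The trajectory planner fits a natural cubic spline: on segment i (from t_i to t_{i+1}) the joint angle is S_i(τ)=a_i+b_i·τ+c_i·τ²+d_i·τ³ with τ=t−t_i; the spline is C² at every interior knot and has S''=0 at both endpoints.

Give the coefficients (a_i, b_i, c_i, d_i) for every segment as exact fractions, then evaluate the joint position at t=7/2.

  seg 0: a=3 b=-7093/636 c=0 d=2005/636
  seg 1: a=-5 b=-539/318 c=2005/212 d=-2393/636
  seg 2: a=-1 b=3773/636 c=-97/53 d=21/212
  seg 3: a=3 b=-755/318 c=-199/212 d=199/636
S(7/2) = 6979/1696

Δ: Δ0=-8, Δ1=4, Δ2=4/3, Δ3=-3
row 1: diag=4, rhs=72; c'=1/4, d'=18
row 2: denom=8−1·1/4=31/4; d'=(-16−1·18)/(31/4)=-136/31
row 3: denom=8−3·12/31=212/31; d'=(-26−3·-136/31)/(212/31)=-199/106
back: M3=-199/106
back: M2=-136/31−12/31·-199/106=-194/53
back: M1=18−1/4·-194/53=2005/106
M: M0=0, M1=2005/106, M2=-194/53, M3=-199/106, M4=0
seg 0: a=3, c=M0/2=0, d=(M1−M0)/(6·1)=2005/636, b=Δ0−h0·(2M0+M1)/6=-7093/636
seg 1: a=-5, c=M1/2=2005/212, d=(M2−M1)/(6·1)=-2393/636, b=Δ1−h1·(2M1+M2)/6=-539/318
seg 2: a=-1, c=M2/2=-97/53, d=(M3−M2)/(6·3)=21/212, b=Δ2−h2·(2M2+M3)/6=3773/636
seg 3: a=3, c=M3/2=-199/212, d=(M4−M3)/(6·1)=199/636, b=Δ3−h3·(2M3+M4)/6=-755/318
t_q=7/2 → seg 2, τ=3/2; S=-1+3773/636·τ+-97/53·τ²+21/212·τ³=6979/1696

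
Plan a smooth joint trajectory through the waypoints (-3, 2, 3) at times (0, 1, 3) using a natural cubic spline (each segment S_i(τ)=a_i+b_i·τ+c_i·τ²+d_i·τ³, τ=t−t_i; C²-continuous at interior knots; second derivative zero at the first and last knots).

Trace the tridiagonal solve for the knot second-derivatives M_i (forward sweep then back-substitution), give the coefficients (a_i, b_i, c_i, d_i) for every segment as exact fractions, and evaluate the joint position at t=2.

  seg 0: a=-3 b=23/4 c=0 d=-3/4
  seg 1: a=2 b=7/2 c=-9/4 d=3/8
S(2) = 29/8

Δ: Δ0=5, Δ1=1/2
row 1: diag=6, rhs=-27; c'=1/3, d'=-9/2
back: M1=-9/2
M: M0=0, M1=-9/2, M2=0
seg 0: a=-3, c=M0/2=0, d=(M1−M0)/(6·1)=-3/4, b=Δ0−h0·(2M0+M1)/6=23/4
seg 1: a=2, c=M1/2=-9/4, d=(M2−M1)/(6·2)=3/8, b=Δ1−h1·(2M1+M2)/6=7/2
t_q=2 → seg 1, τ=1; S=2+7/2·τ+-9/4·τ²+3/8·τ³=29/8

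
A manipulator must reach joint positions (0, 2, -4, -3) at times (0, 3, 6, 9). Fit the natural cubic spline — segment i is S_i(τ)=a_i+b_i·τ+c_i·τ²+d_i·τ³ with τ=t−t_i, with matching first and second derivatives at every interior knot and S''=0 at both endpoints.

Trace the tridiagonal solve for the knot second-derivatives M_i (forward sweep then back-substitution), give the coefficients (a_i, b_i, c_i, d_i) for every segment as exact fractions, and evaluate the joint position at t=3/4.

Δ: Δ0=2/3, Δ1=-2, Δ2=1/3
row 1: diag=12, rhs=-16; c'=1/4, d'=-4/3
row 2: denom=12−3·1/4=45/4; d'=(14−3·-4/3)/(45/4)=8/5
back: M2=8/5
back: M1=-4/3−1/4·8/5=-26/15
M: M0=0, M1=-26/15, M2=8/5, M3=0
seg 0: a=0, c=M0/2=0, d=(M1−M0)/(6·3)=-13/135, b=Δ0−h0·(2M0+M1)/6=23/15
seg 1: a=2, c=M1/2=-13/15, d=(M2−M1)/(6·3)=5/27, b=Δ1−h1·(2M1+M2)/6=-16/15
seg 2: a=-4, c=M2/2=4/5, d=(M3−M2)/(6·3)=-4/45, b=Δ2−h2·(2M2+M3)/6=-19/15
t_q=3/4 → seg 0, τ=3/4; S=0+23/15·τ+0·τ²+-13/135·τ³=71/64

  seg 0: a=0 b=23/15 c=0 d=-13/135
  seg 1: a=2 b=-16/15 c=-13/15 d=5/27
  seg 2: a=-4 b=-19/15 c=4/5 d=-4/45
S(3/4) = 71/64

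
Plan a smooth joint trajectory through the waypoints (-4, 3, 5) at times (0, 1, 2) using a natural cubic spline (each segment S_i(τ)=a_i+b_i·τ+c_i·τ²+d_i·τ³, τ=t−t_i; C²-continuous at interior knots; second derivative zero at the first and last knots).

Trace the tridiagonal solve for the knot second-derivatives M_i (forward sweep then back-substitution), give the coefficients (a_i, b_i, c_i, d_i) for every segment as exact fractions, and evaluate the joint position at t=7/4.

Δ: Δ0=7, Δ1=2
row 1: diag=4, rhs=-30; c'=1/4, d'=-15/2
back: M1=-15/2
M: M0=0, M1=-15/2, M2=0
seg 0: a=-4, c=M0/2=0, d=(M1−M0)/(6·1)=-5/4, b=Δ0−h0·(2M0+M1)/6=33/4
seg 1: a=3, c=M1/2=-15/4, d=(M2−M1)/(6·1)=5/4, b=Δ1−h1·(2M1+M2)/6=9/2
t_q=7/4 → seg 1, τ=3/4; S=3+9/2·τ+-15/4·τ²+5/4·τ³=1227/256

  seg 0: a=-4 b=33/4 c=0 d=-5/4
  seg 1: a=3 b=9/2 c=-15/4 d=5/4
S(7/4) = 1227/256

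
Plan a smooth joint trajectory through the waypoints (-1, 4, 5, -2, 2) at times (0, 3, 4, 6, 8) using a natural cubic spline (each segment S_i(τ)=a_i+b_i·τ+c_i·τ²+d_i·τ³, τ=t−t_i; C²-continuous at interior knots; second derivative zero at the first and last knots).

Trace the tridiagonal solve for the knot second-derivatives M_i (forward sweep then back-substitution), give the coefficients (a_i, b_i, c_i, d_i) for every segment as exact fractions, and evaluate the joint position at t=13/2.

  seg 0: a=-1 b=1561/1032 c=0 d=53/3096
  seg 1: a=4 b=1019/516 c=53/344 d=-1165/1032
  seg 2: a=5 b=-1139/1032 c=-139/43 d=4199/4128
  seg 3: a=-2 b=-943/516 c=1975/688 d=-1975/4128
S(13/2) = -24833/11008

Δ: Δ0=5/3, Δ1=1, Δ2=-7/2, Δ3=2
row 1: diag=8, rhs=-4; c'=1/8, d'=-1/2
row 2: denom=6−1·1/8=47/8; d'=(-27−1·-1/2)/(47/8)=-212/47
row 3: denom=8−2·16/47=344/47; d'=(33−2·-212/47)/(344/47)=1975/344
back: M3=1975/344
back: M2=-212/47−16/47·1975/344=-278/43
back: M1=-1/2−1/8·-278/43=53/172
M: M0=0, M1=53/172, M2=-278/43, M3=1975/344, M4=0
seg 0: a=-1, c=M0/2=0, d=(M1−M0)/(6·3)=53/3096, b=Δ0−h0·(2M0+M1)/6=1561/1032
seg 1: a=4, c=M1/2=53/344, d=(M2−M1)/(6·1)=-1165/1032, b=Δ1−h1·(2M1+M2)/6=1019/516
seg 2: a=5, c=M2/2=-139/43, d=(M3−M2)/(6·2)=4199/4128, b=Δ2−h2·(2M2+M3)/6=-1139/1032
seg 3: a=-2, c=M3/2=1975/688, d=(M4−M3)/(6·2)=-1975/4128, b=Δ3−h3·(2M3+M4)/6=-943/516
t_q=13/2 → seg 3, τ=1/2; S=-2+-943/516·τ+1975/688·τ²+-1975/4128·τ³=-24833/11008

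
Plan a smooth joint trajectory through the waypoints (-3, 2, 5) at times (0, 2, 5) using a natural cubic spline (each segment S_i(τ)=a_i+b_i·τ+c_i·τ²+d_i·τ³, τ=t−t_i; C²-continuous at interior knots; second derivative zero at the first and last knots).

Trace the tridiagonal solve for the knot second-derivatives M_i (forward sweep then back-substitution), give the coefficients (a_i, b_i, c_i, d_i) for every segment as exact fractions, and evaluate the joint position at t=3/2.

Δ: Δ0=5/2, Δ1=1
row 1: diag=10, rhs=-9; c'=3/10, d'=-9/10
back: M1=-9/10
M: M0=0, M1=-9/10, M2=0
seg 0: a=-3, c=M0/2=0, d=(M1−M0)/(6·2)=-3/40, b=Δ0−h0·(2M0+M1)/6=14/5
seg 1: a=2, c=M1/2=-9/20, d=(M2−M1)/(6·3)=1/20, b=Δ1−h1·(2M1+M2)/6=19/10
t_q=3/2 → seg 0, τ=3/2; S=-3+14/5·τ+0·τ²+-3/40·τ³=303/320

  seg 0: a=-3 b=14/5 c=0 d=-3/40
  seg 1: a=2 b=19/10 c=-9/20 d=1/20
S(3/2) = 303/320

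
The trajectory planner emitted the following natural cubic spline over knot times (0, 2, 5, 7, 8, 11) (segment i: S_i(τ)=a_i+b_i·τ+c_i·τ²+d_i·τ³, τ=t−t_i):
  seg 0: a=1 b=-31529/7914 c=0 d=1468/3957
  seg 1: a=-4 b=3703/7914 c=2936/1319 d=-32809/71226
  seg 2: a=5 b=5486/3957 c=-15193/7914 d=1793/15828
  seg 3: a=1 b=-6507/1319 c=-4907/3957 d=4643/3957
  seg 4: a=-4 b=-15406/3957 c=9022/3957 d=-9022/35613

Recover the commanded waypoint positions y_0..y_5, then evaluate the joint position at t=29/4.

y_0 = S_0(0) = a_0 = 1
y_1 = S_1(0) = a_1 = -4
y_2 = S_2(0) = a_2 = 5
y_3 = S_3(0) = a_3 = 1
y_4 = S_4(0) = a_4 = -4
y_5 = S_4(3) = -2
t_q=29/4 is in segment 3 (τ=1/4); S_3(τ)=-24691/84416

y_0=1 y_1=-4 y_2=5 y_3=1 y_4=-4 y_5=-2
S(29/4) = -24691/84416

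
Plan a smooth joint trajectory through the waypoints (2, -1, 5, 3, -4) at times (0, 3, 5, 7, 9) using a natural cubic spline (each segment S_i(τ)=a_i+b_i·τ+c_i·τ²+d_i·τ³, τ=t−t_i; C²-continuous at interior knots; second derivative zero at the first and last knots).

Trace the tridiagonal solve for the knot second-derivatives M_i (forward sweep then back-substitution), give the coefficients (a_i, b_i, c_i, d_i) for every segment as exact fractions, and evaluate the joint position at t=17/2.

Δ: Δ0=-1, Δ1=3, Δ2=-1, Δ3=-7/2
row 1: diag=10, rhs=24; c'=1/5, d'=12/5
row 2: denom=8−2·1/5=38/5; d'=(-24−2·12/5)/(38/5)=-72/19
row 3: denom=8−2·5/19=142/19; d'=(-15−2·-72/19)/(142/19)=-141/142
back: M3=-141/142
back: M2=-72/19−5/19·-141/142=-501/142
back: M1=12/5−1/5·-501/142=441/142
M: M0=0, M1=441/142, M2=-501/142, M3=-141/142, M4=0
seg 0: a=2, c=M0/2=0, d=(M1−M0)/(6·3)=49/284, b=Δ0−h0·(2M0+M1)/6=-725/284
seg 1: a=-1, c=M1/2=441/284, d=(M2−M1)/(6·2)=-157/284, b=Δ1−h1·(2M1+M2)/6=299/142
seg 2: a=5, c=M2/2=-501/284, d=(M3−M2)/(6·2)=15/71, b=Δ2−h2·(2M2+M3)/6=239/142
seg 3: a=3, c=M3/2=-141/284, d=(M4−M3)/(6·2)=47/568, b=Δ3−h3·(2M3+M4)/6=-403/142
t_q=17/2 → seg 3, τ=3/2; S=3+-403/142·τ+-141/284·τ²+47/568·τ³=-9519/4544

  seg 0: a=2 b=-725/284 c=0 d=49/284
  seg 1: a=-1 b=299/142 c=441/284 d=-157/284
  seg 2: a=5 b=239/142 c=-501/284 d=15/71
  seg 3: a=3 b=-403/142 c=-141/284 d=47/568
S(17/2) = -9519/4544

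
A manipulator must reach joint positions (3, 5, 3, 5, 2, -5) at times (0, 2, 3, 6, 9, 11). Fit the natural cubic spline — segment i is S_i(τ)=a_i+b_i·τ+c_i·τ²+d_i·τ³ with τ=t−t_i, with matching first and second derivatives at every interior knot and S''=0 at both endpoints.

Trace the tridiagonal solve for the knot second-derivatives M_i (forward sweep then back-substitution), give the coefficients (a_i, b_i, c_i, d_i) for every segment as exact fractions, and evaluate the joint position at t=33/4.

Δ: Δ0=1, Δ1=-2, Δ2=2/3, Δ3=-1, Δ4=-7/2
row 1: diag=6, rhs=-18; c'=1/6, d'=-3
row 2: denom=8−1·1/6=47/6; d'=(16−1·-3)/(47/6)=114/47
row 3: denom=12−3·18/47=510/47; d'=(-10−3·114/47)/(510/47)=-406/255
row 4: denom=10−3·47/170=1559/170; d'=(-15−3·-406/255)/(1559/170)=-1738/1559
back: M4=-1738/1559
back: M3=-406/255−47/170·-1738/1559=-6005/4677
back: M2=114/47−18/47·-6005/4677=4548/1559
back: M1=-3−1/6·4548/1559=-5435/1559
M: M0=0, M1=-5435/1559, M2=4548/1559, M3=-6005/4677, M4=-1738/1559, M5=0
seg 0: a=3, c=M0/2=0, d=(M1−M0)/(6·2)=-5435/18708, b=Δ0−h0·(2M0+M1)/6=10112/4677
seg 1: a=5, c=M1/2=-5435/3118, d=(M2−M1)/(6·1)=9983/9354, b=Δ1−h1·(2M1+M2)/6=-6193/4677
seg 2: a=3, c=M2/2=2274/1559, d=(M3−M2)/(6·3)=-19649/84186, b=Δ2−h2·(2M2+M3)/6=-15047/9354
seg 3: a=5, c=M3/2=-6005/9354, d=(M4−M3)/(6·3)=791/84186, b=Δ3−h3·(2M3+M4)/6=3935/4677
seg 4: a=2, c=M4/2=-869/1559, d=(M5−M4)/(6·2)=869/9354, b=Δ4−h4·(2M4+M5)/6=-25787/9354
t_q=33/4 → seg 3, τ=9/4; S=5+3935/4677·τ+-6005/9354·τ²+791/84186·τ³=748337/199552

  seg 0: a=3 b=10112/4677 c=0 d=-5435/18708
  seg 1: a=5 b=-6193/4677 c=-5435/3118 d=9983/9354
  seg 2: a=3 b=-15047/9354 c=2274/1559 d=-19649/84186
  seg 3: a=5 b=3935/4677 c=-6005/9354 d=791/84186
  seg 4: a=2 b=-25787/9354 c=-869/1559 d=869/9354
S(33/4) = 748337/199552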